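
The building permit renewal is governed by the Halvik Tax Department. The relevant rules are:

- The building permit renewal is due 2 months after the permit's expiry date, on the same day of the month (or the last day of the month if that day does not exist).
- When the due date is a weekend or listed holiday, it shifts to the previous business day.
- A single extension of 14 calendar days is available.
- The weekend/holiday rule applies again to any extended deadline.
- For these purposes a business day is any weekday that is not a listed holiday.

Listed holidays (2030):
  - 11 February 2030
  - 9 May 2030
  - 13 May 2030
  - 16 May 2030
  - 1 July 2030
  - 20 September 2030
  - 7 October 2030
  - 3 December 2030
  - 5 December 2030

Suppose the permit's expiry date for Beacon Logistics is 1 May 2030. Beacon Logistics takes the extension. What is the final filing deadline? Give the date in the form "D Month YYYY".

12 July 2030

2 months after 1 May 2030, on the same day of the month, is 1 July 2030.
1 July 2030 is a listed holiday; the preceding business day is 28 June 2030 (Friday).
Applying the 14-calendar-day extension: 28 June 2030 + 14 days = 12 July 2030.
Since 12 July 2030 is a Friday and not a holiday, the date is unchanged.
The final due date is 12 July 2030.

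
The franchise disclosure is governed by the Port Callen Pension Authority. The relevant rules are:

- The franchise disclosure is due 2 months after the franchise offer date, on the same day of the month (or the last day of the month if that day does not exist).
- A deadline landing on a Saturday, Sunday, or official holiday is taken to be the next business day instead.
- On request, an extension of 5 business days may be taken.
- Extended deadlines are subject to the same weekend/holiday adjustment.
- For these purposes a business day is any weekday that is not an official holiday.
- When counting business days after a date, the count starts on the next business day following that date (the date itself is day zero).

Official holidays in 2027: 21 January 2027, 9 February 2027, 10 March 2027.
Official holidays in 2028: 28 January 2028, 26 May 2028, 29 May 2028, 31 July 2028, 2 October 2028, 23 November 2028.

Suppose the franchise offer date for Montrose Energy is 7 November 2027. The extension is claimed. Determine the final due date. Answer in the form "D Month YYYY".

Moving 2 months forward from 7 November 2027 on the corresponding day gives 7 January 2028.
7 January 2028 falls on a Friday, which is a business day, so no adjustment is needed.
The 5-business-day extension runs from 7 January 2028 to 14 January 2028.
14 January 2028 is a Friday and not a listed holiday, so it stands.
The final due date is 14 January 2028.

14 January 2028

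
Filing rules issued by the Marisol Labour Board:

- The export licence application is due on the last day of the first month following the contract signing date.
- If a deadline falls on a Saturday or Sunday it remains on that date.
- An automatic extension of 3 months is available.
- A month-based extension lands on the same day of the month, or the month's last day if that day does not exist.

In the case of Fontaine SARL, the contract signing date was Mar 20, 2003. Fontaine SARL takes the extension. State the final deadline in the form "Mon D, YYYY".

Jul 30, 2003

1 month after Mar 20, 2003 is April 2003; that month ends on Apr 30, 2003.
Apr 30, 2003 falls on a Wednesday. The rules make no weekend/holiday allowance, so it remains Apr 30, 2003.
Applying the 3 months extension: 3 months after Apr 30, 2003 is Jul 30, 2003.
No adjustment is made for weekends or holidays, so Jul 30, 2003 stands.
So the filing is due Jul 30, 2003.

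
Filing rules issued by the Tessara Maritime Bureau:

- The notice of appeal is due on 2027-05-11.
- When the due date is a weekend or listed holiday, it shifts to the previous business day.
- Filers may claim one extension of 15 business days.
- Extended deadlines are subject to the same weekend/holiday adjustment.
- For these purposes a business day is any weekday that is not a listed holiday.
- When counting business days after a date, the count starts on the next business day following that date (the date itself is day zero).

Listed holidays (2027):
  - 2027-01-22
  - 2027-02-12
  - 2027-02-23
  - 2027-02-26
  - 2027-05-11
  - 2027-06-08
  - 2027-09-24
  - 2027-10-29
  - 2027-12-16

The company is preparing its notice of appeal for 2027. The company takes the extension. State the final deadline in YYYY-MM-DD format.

2027-06-01

The stated deadline is 2027-05-11.
2027-05-11 is a listed holiday; the preceding business day is 2027-05-10 (Monday).
Applying the 15-business-day extension: 15 business days after 2027-05-10 is 2027-06-01.
Since 2027-06-01 is a Tuesday and not a holiday, the date is unchanged.
So the filing is due 2027-06-01.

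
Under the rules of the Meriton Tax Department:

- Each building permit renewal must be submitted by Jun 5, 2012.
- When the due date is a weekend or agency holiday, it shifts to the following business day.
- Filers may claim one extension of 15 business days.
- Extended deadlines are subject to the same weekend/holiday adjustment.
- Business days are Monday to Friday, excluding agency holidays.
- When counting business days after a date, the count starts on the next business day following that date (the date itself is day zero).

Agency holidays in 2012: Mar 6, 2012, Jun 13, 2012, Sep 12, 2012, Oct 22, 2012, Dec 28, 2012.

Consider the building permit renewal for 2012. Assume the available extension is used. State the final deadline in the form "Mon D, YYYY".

The stated deadline is Jun 5, 2012.
Jun 5, 2012 falls on a Tuesday, which is a business day, so no adjustment is needed.
Applying the 15-business-day extension: 15 business days after Jun 5, 2012 is Jun 27, 2012.
Jun 27, 2012 falls on a Wednesday, which is a business day, so no adjustment is needed.
Final deadline: Jun 27, 2012.

Jun 27, 2012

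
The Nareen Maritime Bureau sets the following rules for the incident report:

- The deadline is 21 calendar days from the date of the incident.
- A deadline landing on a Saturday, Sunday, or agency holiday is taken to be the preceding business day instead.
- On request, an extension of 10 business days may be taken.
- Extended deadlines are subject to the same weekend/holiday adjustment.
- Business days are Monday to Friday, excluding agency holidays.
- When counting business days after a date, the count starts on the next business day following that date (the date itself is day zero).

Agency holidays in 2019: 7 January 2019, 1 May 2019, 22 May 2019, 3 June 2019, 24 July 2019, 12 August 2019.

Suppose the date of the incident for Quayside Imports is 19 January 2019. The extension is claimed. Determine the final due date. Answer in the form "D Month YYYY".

22 February 2019

21 calendar days after 19 January 2019 is 9 February 2019.
9 February 2019 is a Saturday; the preceding business day is 8 February 2019 (Friday).
Counting 10 further business days from 8 February 2019 reaches 22 February 2019.
22 February 2019 (Friday) is already a business day.
Final deadline: 22 February 2019.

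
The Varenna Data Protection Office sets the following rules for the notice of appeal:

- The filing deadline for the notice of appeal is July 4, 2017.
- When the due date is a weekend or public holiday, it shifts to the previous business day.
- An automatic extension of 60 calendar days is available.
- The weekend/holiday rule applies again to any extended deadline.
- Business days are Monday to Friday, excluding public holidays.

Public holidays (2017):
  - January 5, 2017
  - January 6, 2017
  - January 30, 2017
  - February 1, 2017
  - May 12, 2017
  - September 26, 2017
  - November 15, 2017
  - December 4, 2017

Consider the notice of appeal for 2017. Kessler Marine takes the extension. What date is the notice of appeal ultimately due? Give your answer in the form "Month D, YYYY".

September 1, 2017

The stated deadline is July 4, 2017.
July 4, 2017 (Tuesday) is already a business day.
Applying the 60-calendar-day extension: July 4, 2017 + 60 days = September 2, 2017.
September 2, 2017 is a Saturday, so it moves to the preceding business day, September 1, 2017 (Friday).
Deadline: September 1, 2017.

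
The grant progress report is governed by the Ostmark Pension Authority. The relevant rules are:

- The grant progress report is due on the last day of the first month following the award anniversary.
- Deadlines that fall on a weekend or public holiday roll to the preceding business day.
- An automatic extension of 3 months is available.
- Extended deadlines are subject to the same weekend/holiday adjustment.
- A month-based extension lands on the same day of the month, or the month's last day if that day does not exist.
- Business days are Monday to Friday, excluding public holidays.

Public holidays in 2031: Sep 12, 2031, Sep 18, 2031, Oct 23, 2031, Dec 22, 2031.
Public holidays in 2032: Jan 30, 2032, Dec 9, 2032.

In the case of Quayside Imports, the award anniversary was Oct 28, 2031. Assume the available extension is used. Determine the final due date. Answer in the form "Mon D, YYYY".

Feb 27, 2032

1 month after Oct 28, 2031 falls in November 2031; the last day of that month is Nov 30, 2031.
Nov 30, 2031 is a Sunday, so it moves to the preceding business day, Nov 28, 2031 (Friday).
Applying the 3 months extension: 3 months after Nov 28, 2031 is Feb 28, 2032.
Feb 28, 2032 falls on a Saturday. Rolling to the preceding business day gives Feb 27, 2032, a Friday.
Deadline: Feb 27, 2032.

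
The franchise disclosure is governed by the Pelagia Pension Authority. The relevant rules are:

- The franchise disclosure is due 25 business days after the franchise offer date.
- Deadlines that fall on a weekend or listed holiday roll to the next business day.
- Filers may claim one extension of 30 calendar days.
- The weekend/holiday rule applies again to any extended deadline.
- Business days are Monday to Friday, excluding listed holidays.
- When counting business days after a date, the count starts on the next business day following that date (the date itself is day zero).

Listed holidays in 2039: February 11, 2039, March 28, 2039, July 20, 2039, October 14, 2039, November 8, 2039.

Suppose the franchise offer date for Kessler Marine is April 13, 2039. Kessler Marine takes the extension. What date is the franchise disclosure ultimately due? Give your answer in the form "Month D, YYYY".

June 17, 2039

Starting the day after April 13, 2039 and counting 25 business days lands on May 18, 2039.
May 18, 2039 falls on a Wednesday, which is a business day, so no adjustment is needed.
The 30-calendar-day extension moves the deadline from May 18, 2039 to June 17, 2039.
June 17, 2039 is a Friday and not a listed holiday, so it stands.
Deadline: June 17, 2039.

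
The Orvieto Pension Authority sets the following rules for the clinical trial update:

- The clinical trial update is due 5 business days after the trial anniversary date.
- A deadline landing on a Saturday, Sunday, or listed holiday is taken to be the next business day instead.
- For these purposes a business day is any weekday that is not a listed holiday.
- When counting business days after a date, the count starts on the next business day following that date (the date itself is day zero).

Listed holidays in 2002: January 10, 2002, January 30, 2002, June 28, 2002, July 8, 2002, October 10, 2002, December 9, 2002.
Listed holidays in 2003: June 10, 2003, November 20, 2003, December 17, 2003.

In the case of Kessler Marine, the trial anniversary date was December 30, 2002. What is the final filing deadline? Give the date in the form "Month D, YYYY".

5 business days after December 30, 2002, excluding weekends and holidays, is January 6, 2003.
January 6, 2003 falls on a Monday, which is a business day, so no adjustment is needed.
Final deadline: January 6, 2003.

January 6, 2003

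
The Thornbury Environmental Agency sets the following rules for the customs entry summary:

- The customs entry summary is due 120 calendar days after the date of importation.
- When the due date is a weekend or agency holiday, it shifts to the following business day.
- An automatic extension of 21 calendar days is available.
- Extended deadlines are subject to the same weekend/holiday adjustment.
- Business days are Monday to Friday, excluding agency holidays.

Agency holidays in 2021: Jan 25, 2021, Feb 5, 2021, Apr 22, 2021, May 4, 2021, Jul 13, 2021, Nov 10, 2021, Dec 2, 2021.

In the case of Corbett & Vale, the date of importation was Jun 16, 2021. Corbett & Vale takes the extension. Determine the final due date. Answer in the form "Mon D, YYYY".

Trigger date Jun 16, 2021 + 120 calendar days = Oct 14, 2021.
Since Oct 14, 2021 is a Thursday and not a holiday, the date is unchanged.
Add the 21 calendar-day extension to Oct 14, 2021: Nov 4, 2021.
Nov 4, 2021 falls on a Thursday, which is a business day, so no adjustment is needed.
Final deadline: Nov 4, 2021.

Nov 4, 2021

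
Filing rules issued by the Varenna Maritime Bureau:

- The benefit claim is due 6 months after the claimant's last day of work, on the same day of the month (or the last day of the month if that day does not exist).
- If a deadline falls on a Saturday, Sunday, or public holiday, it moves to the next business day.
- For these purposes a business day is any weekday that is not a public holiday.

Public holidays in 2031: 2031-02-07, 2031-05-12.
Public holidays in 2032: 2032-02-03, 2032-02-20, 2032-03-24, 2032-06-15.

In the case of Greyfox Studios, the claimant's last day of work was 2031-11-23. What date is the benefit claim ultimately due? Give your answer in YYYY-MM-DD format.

Moving 6 months forward from 2031-11-23 on the corresponding day gives 2032-05-23.
Because 2032-05-23 is a Sunday, the deadline becomes 2032-05-24 (Monday).
Final deadline: 2032-05-24.

2032-05-24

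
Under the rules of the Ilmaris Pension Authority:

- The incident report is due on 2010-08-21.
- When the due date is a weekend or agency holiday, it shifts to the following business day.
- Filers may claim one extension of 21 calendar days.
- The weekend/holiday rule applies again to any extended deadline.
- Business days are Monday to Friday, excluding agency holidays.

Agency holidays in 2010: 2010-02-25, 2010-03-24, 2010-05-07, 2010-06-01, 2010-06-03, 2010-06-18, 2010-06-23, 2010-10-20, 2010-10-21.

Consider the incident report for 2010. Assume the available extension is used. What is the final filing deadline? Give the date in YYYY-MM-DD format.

2010-09-13

The stated deadline is 2010-08-21.
2010-08-21 falls on a Saturday. Rolling to the next business day gives 2010-08-23, a Monday.
The 21-calendar-day extension moves the deadline from 2010-08-23 to 2010-09-13.
Since 2010-09-13 is a Monday and not a holiday, the date is unchanged.
Final deadline: 2010-09-13.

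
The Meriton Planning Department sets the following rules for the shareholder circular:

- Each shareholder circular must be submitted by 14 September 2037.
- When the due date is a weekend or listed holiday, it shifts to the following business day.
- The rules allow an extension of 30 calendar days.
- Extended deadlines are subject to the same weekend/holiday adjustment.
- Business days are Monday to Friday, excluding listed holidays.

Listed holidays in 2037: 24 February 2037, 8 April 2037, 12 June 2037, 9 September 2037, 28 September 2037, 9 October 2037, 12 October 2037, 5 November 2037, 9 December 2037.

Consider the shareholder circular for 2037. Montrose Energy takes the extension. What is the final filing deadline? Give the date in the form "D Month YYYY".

14 October 2037

The stated deadline is 14 September 2037.
14 September 2037 falls on a Monday, which is a business day, so no adjustment is needed.
The 30-calendar-day extension moves the deadline from 14 September 2037 to 14 October 2037.
Since 14 October 2037 is a Wednesday and not a holiday, the date is unchanged.
The final due date is 14 October 2037.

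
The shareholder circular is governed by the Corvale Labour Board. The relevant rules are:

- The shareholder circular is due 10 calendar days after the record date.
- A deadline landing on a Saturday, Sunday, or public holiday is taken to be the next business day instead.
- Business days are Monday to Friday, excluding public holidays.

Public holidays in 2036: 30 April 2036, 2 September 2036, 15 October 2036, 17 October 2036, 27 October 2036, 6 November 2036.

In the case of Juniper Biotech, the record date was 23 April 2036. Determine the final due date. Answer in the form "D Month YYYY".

10 calendar days after 23 April 2036 is 3 May 2036.
3 May 2036 is a Saturday, so it moves to the next business day, 5 May 2036 (Monday).
Final deadline: 5 May 2036.

5 May 2036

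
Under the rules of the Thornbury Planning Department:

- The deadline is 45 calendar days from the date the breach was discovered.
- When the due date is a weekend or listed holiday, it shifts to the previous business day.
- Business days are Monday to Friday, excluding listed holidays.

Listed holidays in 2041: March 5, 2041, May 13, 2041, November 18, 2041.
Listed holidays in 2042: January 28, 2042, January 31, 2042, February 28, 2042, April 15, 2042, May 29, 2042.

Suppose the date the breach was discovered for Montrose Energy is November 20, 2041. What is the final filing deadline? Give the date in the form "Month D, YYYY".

45 calendar days after November 20, 2041 is January 4, 2042.
Because January 4, 2042 is a Saturday, the deadline becomes January 3, 2042 (Friday).
Final deadline: January 3, 2042.

January 3, 2042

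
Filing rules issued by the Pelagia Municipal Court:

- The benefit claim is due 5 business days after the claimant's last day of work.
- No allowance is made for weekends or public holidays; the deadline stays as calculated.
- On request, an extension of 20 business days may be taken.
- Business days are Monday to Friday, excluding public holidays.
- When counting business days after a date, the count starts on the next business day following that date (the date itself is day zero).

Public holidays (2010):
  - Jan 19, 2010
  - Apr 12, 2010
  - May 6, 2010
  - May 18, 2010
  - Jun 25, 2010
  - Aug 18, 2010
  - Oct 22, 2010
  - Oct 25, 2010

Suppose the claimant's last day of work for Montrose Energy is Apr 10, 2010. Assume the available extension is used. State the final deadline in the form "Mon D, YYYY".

May 19, 2010

Counting 5 business days after Apr 10, 2010 (skipping weekends and listed holidays) reaches Apr 19, 2010.
No adjustment is made for weekends or holidays, so Apr 19, 2010 stands.
Counting 20 further business days from Apr 19, 2010 reaches May 19, 2010.
May 19, 2010 is a Wednesday; no weekend or holiday adjustment applies.
Final deadline: May 19, 2010.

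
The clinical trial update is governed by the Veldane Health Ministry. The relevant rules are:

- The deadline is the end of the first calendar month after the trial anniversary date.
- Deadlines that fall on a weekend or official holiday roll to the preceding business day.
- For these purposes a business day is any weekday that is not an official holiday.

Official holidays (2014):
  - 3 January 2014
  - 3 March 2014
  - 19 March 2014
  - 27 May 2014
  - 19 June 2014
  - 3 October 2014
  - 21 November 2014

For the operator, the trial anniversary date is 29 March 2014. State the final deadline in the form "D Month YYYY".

30 April 2014

1 month after 29 March 2014 is April 2014; that month ends on 30 April 2014.
30 April 2014 is a Wednesday and not a listed holiday, so it stands.
Deadline: 30 April 2014.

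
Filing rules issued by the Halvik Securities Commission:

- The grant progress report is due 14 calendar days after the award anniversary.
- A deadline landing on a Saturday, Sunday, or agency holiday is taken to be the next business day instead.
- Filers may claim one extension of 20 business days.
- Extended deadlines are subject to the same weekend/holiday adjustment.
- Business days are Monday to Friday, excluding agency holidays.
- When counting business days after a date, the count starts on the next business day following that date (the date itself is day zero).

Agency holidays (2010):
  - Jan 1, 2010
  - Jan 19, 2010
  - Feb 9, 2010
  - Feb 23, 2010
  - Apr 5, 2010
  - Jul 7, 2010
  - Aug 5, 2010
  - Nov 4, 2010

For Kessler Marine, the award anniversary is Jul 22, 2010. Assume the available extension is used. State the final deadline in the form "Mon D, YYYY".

From Jul 22, 2010, 14 calendar days later is Aug 5, 2010.
Because Aug 5, 2010 is a listed holiday, the deadline becomes Aug 6, 2010 (Friday).
Counting 20 further business days from Aug 6, 2010 reaches Sep 3, 2010.
Sep 3, 2010 falls on a Friday, which is a business day, so no adjustment is needed.
Deadline: Sep 3, 2010.

Sep 3, 2010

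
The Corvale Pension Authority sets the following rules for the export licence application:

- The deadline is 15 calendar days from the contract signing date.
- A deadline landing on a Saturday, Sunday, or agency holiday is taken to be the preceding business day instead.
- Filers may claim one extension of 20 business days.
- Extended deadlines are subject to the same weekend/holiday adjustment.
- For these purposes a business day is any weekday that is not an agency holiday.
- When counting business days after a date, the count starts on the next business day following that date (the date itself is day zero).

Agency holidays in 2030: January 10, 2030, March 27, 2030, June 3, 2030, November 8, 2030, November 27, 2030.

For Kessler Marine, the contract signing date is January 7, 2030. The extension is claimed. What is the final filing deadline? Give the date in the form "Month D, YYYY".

Trigger date January 7, 2030 + 15 calendar days = January 22, 2030.
January 22, 2030 (Tuesday) is already a business day.
The 20-business-day extension runs from January 22, 2030 to February 19, 2030.
February 19, 2030 is a Tuesday and not a listed holiday, so it stands.
Final deadline: February 19, 2030.

February 19, 2030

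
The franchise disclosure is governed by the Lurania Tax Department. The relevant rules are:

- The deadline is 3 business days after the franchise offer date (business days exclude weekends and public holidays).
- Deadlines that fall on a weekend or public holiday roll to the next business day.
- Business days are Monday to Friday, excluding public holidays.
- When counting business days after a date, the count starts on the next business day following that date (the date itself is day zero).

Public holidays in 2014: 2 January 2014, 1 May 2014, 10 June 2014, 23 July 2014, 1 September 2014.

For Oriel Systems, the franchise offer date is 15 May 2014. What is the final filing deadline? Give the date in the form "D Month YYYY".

20 May 2014

Counting 3 business days after 15 May 2014 (skipping weekends and listed holidays) reaches 20 May 2014.
20 May 2014 (Tuesday) is already a business day.
So the filing is due 20 May 2014.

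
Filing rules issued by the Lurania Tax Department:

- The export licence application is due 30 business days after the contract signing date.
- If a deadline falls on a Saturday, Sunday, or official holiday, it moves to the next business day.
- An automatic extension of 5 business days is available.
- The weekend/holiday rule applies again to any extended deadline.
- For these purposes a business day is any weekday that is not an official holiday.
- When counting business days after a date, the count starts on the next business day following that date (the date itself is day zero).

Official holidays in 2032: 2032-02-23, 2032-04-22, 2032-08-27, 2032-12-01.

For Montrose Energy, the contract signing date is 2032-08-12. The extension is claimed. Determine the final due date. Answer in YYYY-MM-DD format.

2032-10-01

Counting 30 business days after 2032-08-12 (skipping weekends and listed holidays) reaches 2032-09-24.
2032-09-24 is a Friday and not a listed holiday, so it stands.
The 5-business-day extension runs from 2032-09-24 to 2032-10-01.
2032-10-01 (Friday) is already a business day.
Final deadline: 2032-10-01.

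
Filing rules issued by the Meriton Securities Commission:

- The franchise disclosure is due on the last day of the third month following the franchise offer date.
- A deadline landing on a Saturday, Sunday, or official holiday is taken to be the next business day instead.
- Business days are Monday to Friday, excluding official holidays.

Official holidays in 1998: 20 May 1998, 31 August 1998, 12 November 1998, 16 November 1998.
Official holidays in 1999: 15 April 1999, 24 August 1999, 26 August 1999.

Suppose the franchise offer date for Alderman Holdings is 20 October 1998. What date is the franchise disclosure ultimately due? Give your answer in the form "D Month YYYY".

1 February 1999

The third month after 20 October 1998 is January 1999, whose last day is 31 January 1999.
31 January 1999 is a Sunday; the next business day is 1 February 1999 (Monday).
The final due date is 1 February 1999.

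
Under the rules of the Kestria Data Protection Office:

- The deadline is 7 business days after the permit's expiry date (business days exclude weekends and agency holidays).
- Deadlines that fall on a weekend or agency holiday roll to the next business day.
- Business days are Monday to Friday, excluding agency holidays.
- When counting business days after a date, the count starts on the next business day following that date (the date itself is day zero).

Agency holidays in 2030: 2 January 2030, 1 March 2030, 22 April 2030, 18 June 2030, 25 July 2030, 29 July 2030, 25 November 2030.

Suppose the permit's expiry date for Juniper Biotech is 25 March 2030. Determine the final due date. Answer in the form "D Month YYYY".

Counting 7 business days after 25 March 2030 (skipping weekends and listed holidays) reaches 3 April 2030.
3 April 2030 (Wednesday) is already a business day.
So the filing is due 3 April 2030.

3 April 2030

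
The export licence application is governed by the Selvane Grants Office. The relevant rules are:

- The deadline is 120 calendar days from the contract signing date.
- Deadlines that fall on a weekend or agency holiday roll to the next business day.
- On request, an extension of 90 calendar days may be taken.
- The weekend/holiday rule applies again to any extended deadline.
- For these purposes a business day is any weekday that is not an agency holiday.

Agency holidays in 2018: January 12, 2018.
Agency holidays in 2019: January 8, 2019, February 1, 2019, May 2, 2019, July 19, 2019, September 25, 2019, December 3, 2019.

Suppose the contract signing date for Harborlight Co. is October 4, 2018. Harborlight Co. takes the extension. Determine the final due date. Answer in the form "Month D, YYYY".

120 calendar days after October 4, 2018 is February 1, 2019.
February 1, 2019 is a listed holiday; the next business day is February 4, 2019 (Monday).
Add the 90 calendar-day extension to February 4, 2019: May 5, 2019.
Because May 5, 2019 is a Sunday, the deadline becomes May 6, 2019 (Monday).
So the filing is due May 6, 2019.

May 6, 2019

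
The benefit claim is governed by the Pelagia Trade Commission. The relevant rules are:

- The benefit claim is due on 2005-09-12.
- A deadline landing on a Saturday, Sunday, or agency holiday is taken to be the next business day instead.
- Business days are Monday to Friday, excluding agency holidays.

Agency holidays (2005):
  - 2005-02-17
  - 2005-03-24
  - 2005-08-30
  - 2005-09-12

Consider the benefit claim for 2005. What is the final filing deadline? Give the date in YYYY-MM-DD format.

The stated deadline is 2005-09-12.
2005-09-12 falls on a listed holiday. Rolling to the next business day gives 2005-09-13, a Tuesday.
Deadline: 2005-09-13.

2005-09-13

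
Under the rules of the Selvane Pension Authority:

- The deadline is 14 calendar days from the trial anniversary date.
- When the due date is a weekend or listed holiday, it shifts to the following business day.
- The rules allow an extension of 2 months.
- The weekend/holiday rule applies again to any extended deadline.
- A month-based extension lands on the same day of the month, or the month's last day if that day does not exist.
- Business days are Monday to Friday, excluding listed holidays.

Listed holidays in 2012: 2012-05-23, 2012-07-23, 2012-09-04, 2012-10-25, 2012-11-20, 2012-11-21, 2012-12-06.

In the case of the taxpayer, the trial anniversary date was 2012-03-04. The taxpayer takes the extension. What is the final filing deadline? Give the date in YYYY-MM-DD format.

Trigger date 2012-03-04 + 14 calendar days = 2012-03-18.
2012-03-18 falls on a Sunday. Rolling to the next business day gives 2012-03-19, a Monday.
The 2 months extension carries 2012-03-19 to 2012-05-19.
Because 2012-05-19 is a Saturday, the deadline becomes 2012-05-21 (Monday).
Final deadline: 2012-05-21.

2012-05-21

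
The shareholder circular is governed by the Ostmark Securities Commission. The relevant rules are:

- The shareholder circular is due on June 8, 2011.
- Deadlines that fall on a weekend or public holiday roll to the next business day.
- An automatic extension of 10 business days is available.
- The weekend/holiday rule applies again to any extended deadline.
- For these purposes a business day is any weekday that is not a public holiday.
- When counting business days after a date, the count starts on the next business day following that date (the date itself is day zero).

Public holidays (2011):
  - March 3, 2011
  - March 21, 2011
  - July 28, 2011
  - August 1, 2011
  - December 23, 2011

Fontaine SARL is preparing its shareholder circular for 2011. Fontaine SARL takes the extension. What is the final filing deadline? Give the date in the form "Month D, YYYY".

The statutory due date is June 8, 2011.
Since June 8, 2011 is a Wednesday and not a holiday, the date is unchanged.
Applying the 10-business-day extension: 10 business days after June 8, 2011 is June 22, 2011.
June 22, 2011 falls on a Wednesday, which is a business day, so no adjustment is needed.
Deadline: June 22, 2011.

June 22, 2011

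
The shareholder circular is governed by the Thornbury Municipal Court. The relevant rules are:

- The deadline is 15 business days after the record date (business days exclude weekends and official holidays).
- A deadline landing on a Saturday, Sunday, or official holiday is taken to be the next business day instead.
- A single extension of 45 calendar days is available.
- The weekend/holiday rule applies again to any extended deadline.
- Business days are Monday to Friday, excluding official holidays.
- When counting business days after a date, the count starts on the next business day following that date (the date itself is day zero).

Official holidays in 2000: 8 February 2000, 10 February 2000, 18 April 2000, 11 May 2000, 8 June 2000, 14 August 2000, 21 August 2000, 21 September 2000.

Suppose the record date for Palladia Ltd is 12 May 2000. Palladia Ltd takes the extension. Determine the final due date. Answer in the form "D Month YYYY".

Starting the day after 12 May 2000 and counting 15 business days lands on 2 June 2000.
2 June 2000 (Friday) is already a business day.
Applying the 45-calendar-day extension: 2 June 2000 + 45 days = 17 July 2000.
Since 17 July 2000 is a Monday and not a holiday, the date is unchanged.
The final due date is 17 July 2000.

17 July 2000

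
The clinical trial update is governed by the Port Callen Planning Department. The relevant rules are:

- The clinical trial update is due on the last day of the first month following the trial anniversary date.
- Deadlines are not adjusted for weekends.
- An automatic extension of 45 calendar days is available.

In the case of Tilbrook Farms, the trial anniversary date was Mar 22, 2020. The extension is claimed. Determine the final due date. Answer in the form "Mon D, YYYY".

Jun 14, 2020

1 month after Mar 22, 2020 falls in April 2020; the last day of that month is Apr 30, 2020.
No adjustment is made for weekends or holidays, so Apr 30, 2020 stands.
With the 45-day extension, Apr 30, 2020 becomes Jun 14, 2020.
Jun 14, 2020 falls on a Sunday. The rules make no weekend/holiday allowance, so it remains Jun 14, 2020.
The final due date is Jun 14, 2020.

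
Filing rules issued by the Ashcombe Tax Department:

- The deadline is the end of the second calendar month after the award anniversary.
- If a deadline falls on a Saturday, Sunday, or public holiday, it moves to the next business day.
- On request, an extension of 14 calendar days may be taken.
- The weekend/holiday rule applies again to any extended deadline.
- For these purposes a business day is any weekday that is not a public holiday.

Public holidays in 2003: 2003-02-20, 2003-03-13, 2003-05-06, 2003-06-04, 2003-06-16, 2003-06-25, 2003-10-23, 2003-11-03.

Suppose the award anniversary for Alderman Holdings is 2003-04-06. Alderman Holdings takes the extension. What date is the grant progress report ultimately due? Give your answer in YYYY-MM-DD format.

2 months after 2003-04-06 falls in June 2003; the last day of that month is 2003-06-30.
Since 2003-06-30 is a Monday and not a holiday, the date is unchanged.
Add the 14 calendar-day extension to 2003-06-30: 2003-07-14.
2003-07-14 (Monday) is already a business day.
The final due date is 2003-07-14.

2003-07-14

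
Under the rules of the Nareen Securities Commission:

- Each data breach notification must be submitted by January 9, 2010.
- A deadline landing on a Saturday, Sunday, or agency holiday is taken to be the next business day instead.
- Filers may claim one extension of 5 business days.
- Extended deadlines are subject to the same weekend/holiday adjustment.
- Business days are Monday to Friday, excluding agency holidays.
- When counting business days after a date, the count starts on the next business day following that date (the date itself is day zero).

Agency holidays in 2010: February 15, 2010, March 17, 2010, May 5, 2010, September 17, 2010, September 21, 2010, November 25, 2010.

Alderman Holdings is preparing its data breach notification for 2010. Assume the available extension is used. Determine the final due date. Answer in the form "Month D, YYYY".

January 18, 2010

The statutory due date is January 9, 2010.
January 9, 2010 is a Saturday; the next business day is January 11, 2010 (Monday).
The 5-business-day extension runs from January 11, 2010 to January 18, 2010.
Since January 18, 2010 is a Monday and not a holiday, the date is unchanged.
So the filing is due January 18, 2010.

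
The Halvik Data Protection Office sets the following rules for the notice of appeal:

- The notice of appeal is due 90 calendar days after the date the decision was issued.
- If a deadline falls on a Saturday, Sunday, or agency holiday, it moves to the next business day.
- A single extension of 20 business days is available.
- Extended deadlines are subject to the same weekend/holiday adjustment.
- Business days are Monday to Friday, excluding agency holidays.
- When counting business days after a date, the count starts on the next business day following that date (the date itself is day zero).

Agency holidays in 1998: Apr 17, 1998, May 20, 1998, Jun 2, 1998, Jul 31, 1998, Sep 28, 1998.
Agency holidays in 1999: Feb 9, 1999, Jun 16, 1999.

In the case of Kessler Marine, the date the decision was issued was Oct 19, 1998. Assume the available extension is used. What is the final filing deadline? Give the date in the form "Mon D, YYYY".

Feb 16, 1999

90 calendar days after Oct 19, 1998 is Jan 17, 1999.
Because Jan 17, 1999 is a Sunday, the deadline becomes Jan 18, 1999 (Monday).
Applying the 20-business-day extension: 20 business days after Jan 18, 1999 is Feb 16, 1999.
Since Feb 16, 1999 is a Tuesday and not a holiday, the date is unchanged.
So the filing is due Feb 16, 1999.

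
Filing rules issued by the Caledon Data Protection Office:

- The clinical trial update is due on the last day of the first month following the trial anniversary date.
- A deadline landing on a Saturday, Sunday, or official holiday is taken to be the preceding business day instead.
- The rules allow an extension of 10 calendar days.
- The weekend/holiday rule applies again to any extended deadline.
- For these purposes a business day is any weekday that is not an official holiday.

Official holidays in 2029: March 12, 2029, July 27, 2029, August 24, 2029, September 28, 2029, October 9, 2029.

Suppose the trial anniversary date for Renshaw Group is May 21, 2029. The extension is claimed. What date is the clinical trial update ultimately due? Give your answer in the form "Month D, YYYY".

July 9, 2029

1 month after May 21, 2029 falls in June 2029; the last day of that month is June 30, 2029.
Because June 30, 2029 is a Saturday, the deadline becomes June 29, 2029 (Friday).
With the 10-day extension, June 29, 2029 becomes July 9, 2029.
Since July 9, 2029 is a Monday and not a holiday, the date is unchanged.
The final due date is July 9, 2029.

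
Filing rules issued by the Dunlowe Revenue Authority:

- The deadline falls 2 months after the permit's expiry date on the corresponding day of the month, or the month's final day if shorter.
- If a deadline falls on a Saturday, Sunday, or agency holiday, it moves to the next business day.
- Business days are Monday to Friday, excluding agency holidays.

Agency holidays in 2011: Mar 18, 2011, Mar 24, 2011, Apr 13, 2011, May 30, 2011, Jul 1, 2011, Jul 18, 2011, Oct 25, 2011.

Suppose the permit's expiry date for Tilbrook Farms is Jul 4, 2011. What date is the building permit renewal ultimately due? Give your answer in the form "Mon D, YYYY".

2 months after Jul 4, 2011, on the same day of the month, is Sep 4, 2011.
Sep 4, 2011 falls on a Sunday. Rolling to the next business day gives Sep 5, 2011, a Monday.
Final deadline: Sep 5, 2011.

Sep 5, 2011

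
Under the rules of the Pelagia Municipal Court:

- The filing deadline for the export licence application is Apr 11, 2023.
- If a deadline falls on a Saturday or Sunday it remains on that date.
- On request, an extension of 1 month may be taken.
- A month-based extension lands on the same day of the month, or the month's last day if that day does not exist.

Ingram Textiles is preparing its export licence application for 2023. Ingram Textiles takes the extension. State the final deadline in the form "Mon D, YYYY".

May 11, 2023

The stated deadline is Apr 11, 2023.
Apr 11, 2023 falls on a Tuesday. The rules make no weekend/holiday allowance, so it remains Apr 11, 2023.
Applying the 1 month extension: 1 month after Apr 11, 2023 is May 11, 2023.
No adjustment is made for weekends or holidays, so May 11, 2023 stands.
Deadline: May 11, 2023.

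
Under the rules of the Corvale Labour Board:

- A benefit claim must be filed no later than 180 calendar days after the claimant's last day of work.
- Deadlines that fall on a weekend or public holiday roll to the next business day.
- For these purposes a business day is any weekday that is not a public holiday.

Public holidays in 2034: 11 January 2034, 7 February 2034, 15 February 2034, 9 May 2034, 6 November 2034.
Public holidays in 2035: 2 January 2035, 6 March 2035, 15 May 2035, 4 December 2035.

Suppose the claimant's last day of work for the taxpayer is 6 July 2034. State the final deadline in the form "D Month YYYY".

3 January 2035

Adding 180 calendar days to 6 July 2034 gives 2 January 2035.
Because 2 January 2035 is a listed holiday, the deadline becomes 3 January 2035 (Wednesday).
Deadline: 3 January 2035.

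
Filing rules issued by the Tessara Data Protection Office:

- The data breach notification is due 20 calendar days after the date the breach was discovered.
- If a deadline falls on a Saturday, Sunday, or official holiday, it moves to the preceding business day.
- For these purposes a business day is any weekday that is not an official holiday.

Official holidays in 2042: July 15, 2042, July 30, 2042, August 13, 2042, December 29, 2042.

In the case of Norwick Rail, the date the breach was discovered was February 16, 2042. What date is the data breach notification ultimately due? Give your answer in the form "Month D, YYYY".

March 7, 2042

Adding 20 calendar days to February 16, 2042 gives March 8, 2042.
March 8, 2042 is a Saturday, so it moves to the preceding business day, March 7, 2042 (Friday).
Final deadline: March 7, 2042.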